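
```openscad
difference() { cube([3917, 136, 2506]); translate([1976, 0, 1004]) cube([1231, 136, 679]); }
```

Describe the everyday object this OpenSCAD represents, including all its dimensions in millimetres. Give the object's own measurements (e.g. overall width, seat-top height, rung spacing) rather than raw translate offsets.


A wall 3917 mm long (x), 136 mm thick (y), 2506 mm tall, with a rectangular window opening cut through it. The opening is 1231 mm wide and 679 mm tall; its sill is at z = 1004 mm and its near (−x) edge is 1976 mm from the wall's −x end. The opening passes through the full wall thickness.


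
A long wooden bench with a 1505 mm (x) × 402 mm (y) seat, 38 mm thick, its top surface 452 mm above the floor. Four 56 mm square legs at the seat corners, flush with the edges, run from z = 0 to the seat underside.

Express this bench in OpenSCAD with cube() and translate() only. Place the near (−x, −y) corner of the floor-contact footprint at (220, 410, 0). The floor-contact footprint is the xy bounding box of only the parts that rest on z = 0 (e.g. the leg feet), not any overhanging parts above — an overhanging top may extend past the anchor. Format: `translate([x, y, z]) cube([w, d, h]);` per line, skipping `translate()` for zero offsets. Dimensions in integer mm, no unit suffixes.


// leg_h = 452 − 38 = 414
translate([220, 410, 414]) cube([1505, 402, 38]);
translate([220, 410, 0]) cube([56, 56, 414]);
translate([220, 756, 0]) cube([56, 56, 414]);
translate([1669, 410, 0]) cube([56, 56, 414]);
translate([1669, 756, 0]) cube([56, 56, 414]);


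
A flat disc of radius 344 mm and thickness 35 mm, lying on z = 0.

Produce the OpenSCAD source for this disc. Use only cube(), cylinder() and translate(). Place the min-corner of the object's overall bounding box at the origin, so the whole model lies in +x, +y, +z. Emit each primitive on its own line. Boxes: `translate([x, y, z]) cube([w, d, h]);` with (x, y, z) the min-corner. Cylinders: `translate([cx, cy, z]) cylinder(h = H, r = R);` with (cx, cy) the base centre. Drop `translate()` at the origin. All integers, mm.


translate([344, 344, 0]) cylinder(h = 35, r = 344);


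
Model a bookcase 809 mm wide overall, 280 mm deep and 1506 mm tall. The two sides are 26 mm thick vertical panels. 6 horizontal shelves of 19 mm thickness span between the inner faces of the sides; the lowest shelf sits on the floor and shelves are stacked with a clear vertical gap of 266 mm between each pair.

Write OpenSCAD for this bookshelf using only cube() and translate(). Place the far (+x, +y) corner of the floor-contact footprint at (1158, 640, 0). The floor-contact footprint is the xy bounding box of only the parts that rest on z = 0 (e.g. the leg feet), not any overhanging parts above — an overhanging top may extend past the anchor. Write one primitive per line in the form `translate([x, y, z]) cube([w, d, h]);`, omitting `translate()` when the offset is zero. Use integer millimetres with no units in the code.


translate([349, 360, 0]) cube([26, 280, 1506]);
translate([1132, 360, 0]) cube([26, 280, 1506]);
translate([375, 360, 0]) cube([757, 280, 19]);
translate([375, 360, 285]) cube([757, 280, 19]);
translate([375, 360, 570]) cube([757, 280, 19]);
translate([375, 360, 855]) cube([757, 280, 19]);
translate([375, 360, 1140]) cube([757, 280, 19]);
translate([375, 360, 1425]) cube([757, 280, 19]);


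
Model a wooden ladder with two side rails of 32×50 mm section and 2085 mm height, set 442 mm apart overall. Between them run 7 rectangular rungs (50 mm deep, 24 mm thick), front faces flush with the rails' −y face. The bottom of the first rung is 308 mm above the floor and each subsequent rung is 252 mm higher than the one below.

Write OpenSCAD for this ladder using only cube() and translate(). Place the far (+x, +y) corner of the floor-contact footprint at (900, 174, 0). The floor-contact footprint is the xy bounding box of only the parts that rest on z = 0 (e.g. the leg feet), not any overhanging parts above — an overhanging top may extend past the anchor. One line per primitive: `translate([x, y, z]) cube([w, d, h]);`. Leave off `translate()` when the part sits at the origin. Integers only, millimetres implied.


translate([458, 124, 0]) cube([32, 50, 2085]);
translate([868, 124, 0]) cube([32, 50, 2085]);
translate([490, 124, 308]) cube([378, 50, 24]);
translate([490, 124, 560]) cube([378, 50, 24]);
translate([490, 124, 812]) cube([378, 50, 24]);
translate([490, 124, 1064]) cube([378, 50, 24]);
translate([490, 124, 1316]) cube([378, 50, 24]);
translate([490, 124, 1568]) cube([378, 50, 24]);
translate([490, 124, 1820]) cube([378, 50, 24]);


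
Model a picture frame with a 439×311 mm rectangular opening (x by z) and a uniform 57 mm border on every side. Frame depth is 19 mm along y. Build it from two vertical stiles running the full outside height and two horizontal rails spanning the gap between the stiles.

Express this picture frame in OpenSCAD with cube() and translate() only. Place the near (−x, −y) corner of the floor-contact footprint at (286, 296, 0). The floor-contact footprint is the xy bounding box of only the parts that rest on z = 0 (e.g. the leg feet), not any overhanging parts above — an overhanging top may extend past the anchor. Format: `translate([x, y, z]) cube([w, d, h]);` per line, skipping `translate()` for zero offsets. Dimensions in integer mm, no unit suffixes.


translate([286, 296, 0]) cube([57, 19, 425]);
translate([782, 296, 0]) cube([57, 19, 425]);
translate([343, 296, 0]) cube([439, 19, 57]);
translate([343, 296, 368]) cube([439, 19, 57]);


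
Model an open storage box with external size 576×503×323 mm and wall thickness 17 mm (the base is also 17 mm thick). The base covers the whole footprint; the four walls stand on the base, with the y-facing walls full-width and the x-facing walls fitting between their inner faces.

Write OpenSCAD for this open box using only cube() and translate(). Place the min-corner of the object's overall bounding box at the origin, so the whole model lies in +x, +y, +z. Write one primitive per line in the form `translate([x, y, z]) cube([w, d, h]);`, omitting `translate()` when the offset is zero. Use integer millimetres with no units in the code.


cube([576, 503, 17]);
translate([0, 0, 17]) cube([576, 17, 306]);
translate([0, 486, 17]) cube([576, 17, 306]);
translate([0, 17, 17]) cube([17, 469, 306]);
translate([559, 17, 17]) cube([17, 469, 306]);


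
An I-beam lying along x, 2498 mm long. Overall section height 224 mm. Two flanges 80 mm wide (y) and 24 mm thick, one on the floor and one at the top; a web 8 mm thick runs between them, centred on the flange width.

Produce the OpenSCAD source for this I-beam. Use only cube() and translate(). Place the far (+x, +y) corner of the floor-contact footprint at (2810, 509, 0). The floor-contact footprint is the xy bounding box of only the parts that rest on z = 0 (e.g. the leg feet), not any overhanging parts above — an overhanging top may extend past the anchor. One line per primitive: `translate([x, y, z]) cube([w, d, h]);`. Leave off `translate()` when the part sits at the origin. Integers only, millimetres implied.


translate([312, 429, 0]) cube([2498, 80, 24]);
translate([312, 465, 24]) cube([2498, 8, 176]);
translate([312, 429, 200]) cube([2498, 80, 24]);


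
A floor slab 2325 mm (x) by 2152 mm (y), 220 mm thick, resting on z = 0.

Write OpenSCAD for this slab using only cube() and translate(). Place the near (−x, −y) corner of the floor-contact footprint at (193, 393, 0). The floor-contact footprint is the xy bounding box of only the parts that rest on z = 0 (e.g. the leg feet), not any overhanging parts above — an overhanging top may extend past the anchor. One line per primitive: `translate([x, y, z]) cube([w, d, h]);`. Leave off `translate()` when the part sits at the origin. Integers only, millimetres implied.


translate([193, 393, 0]) cube([2325, 2152, 220]);


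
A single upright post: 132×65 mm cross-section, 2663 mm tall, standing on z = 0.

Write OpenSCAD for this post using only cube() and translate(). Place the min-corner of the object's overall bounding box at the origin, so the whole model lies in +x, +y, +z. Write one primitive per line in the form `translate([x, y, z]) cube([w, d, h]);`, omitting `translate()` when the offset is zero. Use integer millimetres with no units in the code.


cube([132, 65, 2663]);


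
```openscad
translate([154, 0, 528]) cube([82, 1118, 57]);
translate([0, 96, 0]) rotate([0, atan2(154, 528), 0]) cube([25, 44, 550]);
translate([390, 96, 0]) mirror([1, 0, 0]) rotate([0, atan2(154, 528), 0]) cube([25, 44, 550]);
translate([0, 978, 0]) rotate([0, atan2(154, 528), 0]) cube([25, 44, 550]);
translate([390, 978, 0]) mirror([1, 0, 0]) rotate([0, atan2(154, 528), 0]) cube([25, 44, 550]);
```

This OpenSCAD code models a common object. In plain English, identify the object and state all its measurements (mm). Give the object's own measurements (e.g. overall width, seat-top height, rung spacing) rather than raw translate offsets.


A sawhorse. A 82×1118×57 mm beam (x, y, z) sits on two A-frame leg pairs. Each pair is two raked legs of 25×44 mm section (44 mm along y) splaying symmetrically in x. Each leg rises 528 mm vertically over 154 mm of horizontal reach and is 550 mm long along its own axis. Every leg's outer bottom edge rests on the floor and its outer top edge meets a bottom edge of the beam — the left legs (tilting toward +x) meet the beam's −x bottom edge, the right legs (their mirror images, tilting toward −x) meet its +x bottom edge — so the leg tops tuck under the beam, the beam's underside is 528 mm above the floor, and the feet are 390 mm apart outside-to-outside with the beam centred between them. The two leg pairs are set in 96 mm from either end of the beam.


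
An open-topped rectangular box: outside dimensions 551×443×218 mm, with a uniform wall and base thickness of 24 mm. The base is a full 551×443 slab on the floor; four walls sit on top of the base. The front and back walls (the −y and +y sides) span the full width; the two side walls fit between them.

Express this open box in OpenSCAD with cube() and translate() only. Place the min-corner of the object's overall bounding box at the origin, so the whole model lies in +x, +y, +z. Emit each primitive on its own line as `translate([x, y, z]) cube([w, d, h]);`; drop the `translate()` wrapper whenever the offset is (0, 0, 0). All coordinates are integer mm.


cube([551, 443, 24]);
translate([0, 0, 24]) cube([551, 24, 194]);
translate([0, 419, 24]) cube([551, 24, 194]);
translate([0, 24, 24]) cube([24, 395, 194]);
translate([527, 24, 24]) cube([24, 395, 194]);


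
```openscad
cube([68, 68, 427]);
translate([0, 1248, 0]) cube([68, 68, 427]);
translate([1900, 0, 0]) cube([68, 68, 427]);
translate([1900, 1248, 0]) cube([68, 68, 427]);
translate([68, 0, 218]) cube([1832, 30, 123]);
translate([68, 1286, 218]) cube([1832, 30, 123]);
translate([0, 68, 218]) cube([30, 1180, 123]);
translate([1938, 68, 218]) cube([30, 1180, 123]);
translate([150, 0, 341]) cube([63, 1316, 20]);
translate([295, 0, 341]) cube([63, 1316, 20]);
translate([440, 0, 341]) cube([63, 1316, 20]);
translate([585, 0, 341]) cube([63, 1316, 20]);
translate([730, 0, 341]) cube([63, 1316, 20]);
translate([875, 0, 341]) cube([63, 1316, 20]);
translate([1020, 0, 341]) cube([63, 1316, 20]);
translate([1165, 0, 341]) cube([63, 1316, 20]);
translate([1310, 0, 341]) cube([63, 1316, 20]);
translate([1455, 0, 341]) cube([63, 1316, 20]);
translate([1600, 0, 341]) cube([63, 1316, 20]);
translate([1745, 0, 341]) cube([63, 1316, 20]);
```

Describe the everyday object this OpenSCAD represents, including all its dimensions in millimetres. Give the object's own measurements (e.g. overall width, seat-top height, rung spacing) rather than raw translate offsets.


A bed frame 1968 mm long (x) by 1316 mm wide (y). Four 68×68 mm corner posts, 427 mm tall, at the corners of the footprint. Four rails of 30 mm thickness and 123 mm height run between adjacent posts with their undersides at z = 218 mm, their outer faces flush with the outside of the frame (the two x-running rails run between the posts' inner faces; the two y-running rails run between the posts' inner faces). 12 slats, each 63 mm wide (x) and 20 mm thick, lie across the top of the two x-running rails, running the full 1316 mm width of the frame in y; along x they sit between the end posts with a 82 mm gap after the −x posts and between neighbouring slats, leaving 92 mm before the +x posts.


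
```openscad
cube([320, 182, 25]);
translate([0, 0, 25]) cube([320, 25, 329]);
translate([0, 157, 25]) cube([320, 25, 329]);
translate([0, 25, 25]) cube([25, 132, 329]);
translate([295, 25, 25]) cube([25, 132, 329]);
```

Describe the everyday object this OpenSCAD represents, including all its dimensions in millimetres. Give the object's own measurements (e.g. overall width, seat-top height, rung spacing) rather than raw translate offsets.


An open-topped rectangular box: outside dimensions 320×182×354 mm, with a uniform wall and base thickness of 25 mm. The base is a full 320×182 slab on the floor; four walls sit on top of the base. The front and back walls (the −y and +y sides) span the full width; the two side walls fit between them.


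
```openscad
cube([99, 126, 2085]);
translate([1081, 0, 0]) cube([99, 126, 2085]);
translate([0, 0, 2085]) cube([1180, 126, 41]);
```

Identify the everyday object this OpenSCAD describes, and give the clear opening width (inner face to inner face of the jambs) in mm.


A door frame. The clear opening width is 982 mm.

Two 2085 mm tall posts with a header on top — a door frame. The left jamb is 99 mm wide at x = 0; the right jamb starts at x = 1081. The clear opening is 1081 − 99 = 982 mm.


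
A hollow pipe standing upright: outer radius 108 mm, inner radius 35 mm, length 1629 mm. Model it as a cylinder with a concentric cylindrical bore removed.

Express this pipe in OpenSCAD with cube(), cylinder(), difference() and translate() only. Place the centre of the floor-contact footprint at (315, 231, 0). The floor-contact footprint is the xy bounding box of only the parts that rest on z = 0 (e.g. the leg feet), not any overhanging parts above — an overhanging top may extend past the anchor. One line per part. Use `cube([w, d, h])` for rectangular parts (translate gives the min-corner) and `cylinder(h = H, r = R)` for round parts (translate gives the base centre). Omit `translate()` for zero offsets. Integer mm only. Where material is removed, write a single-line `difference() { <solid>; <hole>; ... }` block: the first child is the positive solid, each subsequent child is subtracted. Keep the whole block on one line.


difference() { translate([315, 231, 0]) cylinder(h = 1629, r = 108); translate([315, 231, 0]) cylinder(h = 1629, r = 35); }


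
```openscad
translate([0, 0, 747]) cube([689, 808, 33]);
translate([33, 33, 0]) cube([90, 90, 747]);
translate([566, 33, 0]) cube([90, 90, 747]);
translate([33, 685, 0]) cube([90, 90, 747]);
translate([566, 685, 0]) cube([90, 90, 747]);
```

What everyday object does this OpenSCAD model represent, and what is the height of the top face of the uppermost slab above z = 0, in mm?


A table. The table height is 780 mm.

A 689×808×33 slab sits at z = 747 on four 90 mm square posts — a table. The top surface is at 747 + 33 = 780 mm.


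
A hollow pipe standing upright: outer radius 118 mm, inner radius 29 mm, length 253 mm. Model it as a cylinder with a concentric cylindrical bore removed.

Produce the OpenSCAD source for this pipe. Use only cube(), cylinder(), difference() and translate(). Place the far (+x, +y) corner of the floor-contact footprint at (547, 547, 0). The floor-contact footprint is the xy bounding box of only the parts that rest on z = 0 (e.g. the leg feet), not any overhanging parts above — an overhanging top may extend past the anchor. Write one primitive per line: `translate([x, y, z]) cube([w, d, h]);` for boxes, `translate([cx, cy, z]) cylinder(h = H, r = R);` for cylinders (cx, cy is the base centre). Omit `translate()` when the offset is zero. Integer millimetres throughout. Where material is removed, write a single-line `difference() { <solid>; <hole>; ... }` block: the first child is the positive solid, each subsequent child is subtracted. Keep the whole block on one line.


difference() { translate([429, 429, 0]) cylinder(h = 253, r = 118); translate([429, 429, 0]) cylinder(h = 253, r = 29); }


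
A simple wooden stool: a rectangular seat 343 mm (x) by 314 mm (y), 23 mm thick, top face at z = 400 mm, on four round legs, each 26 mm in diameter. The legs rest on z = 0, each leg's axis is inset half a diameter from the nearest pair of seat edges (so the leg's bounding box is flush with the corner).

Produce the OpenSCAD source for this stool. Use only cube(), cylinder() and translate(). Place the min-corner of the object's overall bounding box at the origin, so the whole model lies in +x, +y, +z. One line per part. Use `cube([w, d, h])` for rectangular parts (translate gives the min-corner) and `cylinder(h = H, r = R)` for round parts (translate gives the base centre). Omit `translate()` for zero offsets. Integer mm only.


translate([0, 0, 377]) cube([343, 314, 23]);
translate([13, 13, 0]) cylinder(h = 377, r = 13);
translate([330, 13, 0]) cylinder(h = 377, r = 13);
translate([13, 301, 0]) cylinder(h = 377, r = 13);
translate([330, 301, 0]) cylinder(h = 377, r = 13);


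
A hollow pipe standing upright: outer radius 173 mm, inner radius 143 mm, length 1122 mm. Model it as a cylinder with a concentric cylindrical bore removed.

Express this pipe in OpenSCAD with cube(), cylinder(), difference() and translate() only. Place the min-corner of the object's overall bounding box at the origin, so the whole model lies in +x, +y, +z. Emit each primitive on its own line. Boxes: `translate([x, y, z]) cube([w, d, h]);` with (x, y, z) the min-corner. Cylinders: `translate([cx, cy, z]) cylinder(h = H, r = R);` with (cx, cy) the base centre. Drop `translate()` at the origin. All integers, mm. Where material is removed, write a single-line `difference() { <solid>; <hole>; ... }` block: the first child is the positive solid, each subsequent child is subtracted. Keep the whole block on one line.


difference() { translate([173, 173, 0]) cylinder(h = 1122, r = 173); translate([173, 173, 0]) cylinder(h = 1122, r = 143); }


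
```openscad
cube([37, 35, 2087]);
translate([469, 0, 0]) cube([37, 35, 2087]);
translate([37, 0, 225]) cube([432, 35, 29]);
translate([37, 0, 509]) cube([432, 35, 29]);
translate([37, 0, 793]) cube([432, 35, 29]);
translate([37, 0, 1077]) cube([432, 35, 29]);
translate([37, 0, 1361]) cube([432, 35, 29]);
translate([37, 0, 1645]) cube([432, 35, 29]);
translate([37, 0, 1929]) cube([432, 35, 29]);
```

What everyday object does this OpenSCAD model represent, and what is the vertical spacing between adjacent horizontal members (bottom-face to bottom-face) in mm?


A ladder. The rung spacing is 284 mm.

Two tall 37×35 posts with 7 short bars between them — a ladder. Adjacent rungs sit at z = 225 and z = 509, so the spacing is 509 − 225 = 284 mm.


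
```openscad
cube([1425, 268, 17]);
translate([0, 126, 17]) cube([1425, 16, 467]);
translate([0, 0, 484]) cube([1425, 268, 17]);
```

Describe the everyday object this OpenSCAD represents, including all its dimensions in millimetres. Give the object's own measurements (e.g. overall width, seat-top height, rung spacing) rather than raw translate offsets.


An I-beam lying along x, 1425 mm long. Overall section height 501 mm. Two flanges 268 mm wide (y) and 17 mm thick, one on the floor and one at the top; a web 16 mm thick runs between them, centred on the flange width.


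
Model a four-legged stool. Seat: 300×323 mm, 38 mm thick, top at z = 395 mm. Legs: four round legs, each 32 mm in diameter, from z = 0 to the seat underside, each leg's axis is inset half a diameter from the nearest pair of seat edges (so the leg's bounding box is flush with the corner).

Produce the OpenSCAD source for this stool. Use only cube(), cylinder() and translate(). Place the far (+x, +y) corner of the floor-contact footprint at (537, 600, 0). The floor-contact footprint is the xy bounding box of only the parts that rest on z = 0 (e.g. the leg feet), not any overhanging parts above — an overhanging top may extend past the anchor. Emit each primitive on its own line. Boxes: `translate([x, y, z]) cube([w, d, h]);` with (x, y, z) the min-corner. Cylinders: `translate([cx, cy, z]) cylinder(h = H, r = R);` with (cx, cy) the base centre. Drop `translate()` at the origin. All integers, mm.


translate([237, 277, 357]) cube([300, 323, 38]);
translate([253, 293, 0]) cylinder(h = 357, r = 16);
translate([521, 293, 0]) cylinder(h = 357, r = 16);
translate([253, 584, 0]) cylinder(h = 357, r = 16);
translate([521, 584, 0]) cylinder(h = 357, r = 16);


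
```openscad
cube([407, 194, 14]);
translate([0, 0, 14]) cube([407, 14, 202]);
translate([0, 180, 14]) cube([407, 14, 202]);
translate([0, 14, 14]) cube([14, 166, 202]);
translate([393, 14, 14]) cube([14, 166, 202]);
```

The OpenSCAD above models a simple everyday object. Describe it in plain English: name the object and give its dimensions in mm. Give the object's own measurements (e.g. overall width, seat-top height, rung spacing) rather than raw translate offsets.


An open-topped rectangular box: outside dimensions 407×194×216 mm, with a uniform wall and base thickness of 14 mm. The base is a full 407×194 slab on the floor; four walls sit on top of the base. The front and back walls (the −y and +y sides) span the full width; the two side walls fit between them.


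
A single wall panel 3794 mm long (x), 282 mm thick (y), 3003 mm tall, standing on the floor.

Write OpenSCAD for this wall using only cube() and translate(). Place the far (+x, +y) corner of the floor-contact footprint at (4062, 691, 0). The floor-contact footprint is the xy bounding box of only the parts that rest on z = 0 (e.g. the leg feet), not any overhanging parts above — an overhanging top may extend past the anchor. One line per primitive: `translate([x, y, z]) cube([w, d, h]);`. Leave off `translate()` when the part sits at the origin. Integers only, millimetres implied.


translate([268, 409, 0]) cube([3794, 282, 3003]);


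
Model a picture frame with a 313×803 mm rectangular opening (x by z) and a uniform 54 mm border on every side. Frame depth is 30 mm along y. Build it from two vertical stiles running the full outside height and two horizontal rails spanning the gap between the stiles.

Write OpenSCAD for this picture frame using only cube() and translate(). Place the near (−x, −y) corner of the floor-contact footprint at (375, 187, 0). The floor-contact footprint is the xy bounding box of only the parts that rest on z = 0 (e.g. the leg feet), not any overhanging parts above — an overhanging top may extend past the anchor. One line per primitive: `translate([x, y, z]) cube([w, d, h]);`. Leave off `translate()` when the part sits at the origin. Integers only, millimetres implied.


translate([375, 187, 0]) cube([54, 30, 911]);
translate([742, 187, 0]) cube([54, 30, 911]);
translate([429, 187, 0]) cube([313, 30, 54]);
translate([429, 187, 857]) cube([313, 30, 54]);


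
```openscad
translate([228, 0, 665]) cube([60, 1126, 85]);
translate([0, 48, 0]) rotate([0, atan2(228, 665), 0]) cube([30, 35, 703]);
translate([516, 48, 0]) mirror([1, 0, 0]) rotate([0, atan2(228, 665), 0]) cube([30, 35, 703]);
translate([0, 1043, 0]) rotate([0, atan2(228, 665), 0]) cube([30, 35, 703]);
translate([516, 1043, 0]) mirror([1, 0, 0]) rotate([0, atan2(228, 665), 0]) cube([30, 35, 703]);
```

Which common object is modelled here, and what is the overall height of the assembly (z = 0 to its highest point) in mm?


A sawhorse. The overall height is 750 mm.

A beam across two mirrored pairs of raked legs — a sawhorse. The beam's underside is at z = 665 (matching the legs' vertical rise in atan2(228, 665)) and the beam is 85 mm tall, so its top is at 665 + 85 = 750 mm. The raked legs top out at the beam's underside, so that is the highest point.


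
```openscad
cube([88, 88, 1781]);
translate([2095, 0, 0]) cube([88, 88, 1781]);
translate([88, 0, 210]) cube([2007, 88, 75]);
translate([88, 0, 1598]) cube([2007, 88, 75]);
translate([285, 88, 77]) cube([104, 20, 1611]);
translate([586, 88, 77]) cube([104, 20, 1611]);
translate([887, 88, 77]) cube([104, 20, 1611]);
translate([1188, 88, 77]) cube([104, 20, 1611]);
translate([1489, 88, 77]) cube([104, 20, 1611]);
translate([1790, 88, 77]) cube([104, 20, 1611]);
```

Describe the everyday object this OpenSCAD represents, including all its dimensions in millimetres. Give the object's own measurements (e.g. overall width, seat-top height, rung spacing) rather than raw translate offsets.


A fence section. Two 88×88 mm posts, 1781 mm tall, stand on the floor with a clear span of 2007 mm between their inner faces. Two horizontal rails of 88×75 mm section span the gap between the posts with their undersides at z = 210 mm and z = 1598 mm, flush with the posts' −y face. 6 pickets, each 104 mm wide, 20 mm thick and 1611 mm tall, are fixed to the +y face of the rails with their bottoms at z = 77 mm, spaced across the span with a 197 mm gap after the −x post and between neighbouring pickets, with 201 mm left before the +x post.


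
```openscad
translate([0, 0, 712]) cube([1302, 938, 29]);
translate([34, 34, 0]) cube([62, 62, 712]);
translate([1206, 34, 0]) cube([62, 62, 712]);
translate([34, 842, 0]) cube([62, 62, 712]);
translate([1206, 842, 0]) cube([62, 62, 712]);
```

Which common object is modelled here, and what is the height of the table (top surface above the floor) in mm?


A table. The table height is 741 mm.

A 1302×938×29 slab sits at z = 712 on four 62 mm square posts — a table. The top surface is at 712 + 29 = 741 mm.


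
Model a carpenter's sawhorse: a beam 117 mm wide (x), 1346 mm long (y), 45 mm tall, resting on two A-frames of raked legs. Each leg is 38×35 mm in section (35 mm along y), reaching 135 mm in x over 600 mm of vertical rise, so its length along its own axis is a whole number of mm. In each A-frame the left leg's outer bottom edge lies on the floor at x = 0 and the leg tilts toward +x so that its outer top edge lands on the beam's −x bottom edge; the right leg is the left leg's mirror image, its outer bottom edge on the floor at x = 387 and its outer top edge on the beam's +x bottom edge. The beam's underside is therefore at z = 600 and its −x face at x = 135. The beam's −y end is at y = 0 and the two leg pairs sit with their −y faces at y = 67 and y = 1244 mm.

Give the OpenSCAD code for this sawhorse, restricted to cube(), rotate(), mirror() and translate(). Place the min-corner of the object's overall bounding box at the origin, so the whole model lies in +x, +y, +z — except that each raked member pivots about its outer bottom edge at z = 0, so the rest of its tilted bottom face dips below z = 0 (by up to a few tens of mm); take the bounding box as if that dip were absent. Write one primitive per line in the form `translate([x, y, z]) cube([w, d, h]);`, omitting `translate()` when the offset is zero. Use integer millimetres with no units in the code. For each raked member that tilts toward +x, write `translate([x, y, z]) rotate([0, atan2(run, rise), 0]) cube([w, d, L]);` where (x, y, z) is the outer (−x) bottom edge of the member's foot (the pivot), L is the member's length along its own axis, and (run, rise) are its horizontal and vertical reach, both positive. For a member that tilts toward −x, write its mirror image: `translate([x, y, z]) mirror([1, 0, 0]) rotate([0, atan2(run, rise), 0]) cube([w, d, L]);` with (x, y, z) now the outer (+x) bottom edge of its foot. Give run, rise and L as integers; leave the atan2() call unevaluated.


translate([135, 0, 600]) cube([117, 1346, 45]);
translate([0, 67, 0]) rotate([0, atan2(135, 600), 0]) cube([38, 35, 615]);
translate([387, 67, 0]) mirror([1, 0, 0]) rotate([0, atan2(135, 600), 0]) cube([38, 35, 615]);
translate([0, 1244, 0]) rotate([0, atan2(135, 600), 0]) cube([38, 35, 615]);
translate([387, 1244, 0]) mirror([1, 0, 0]) rotate([0, atan2(135, 600), 0]) cube([38, 35, 615]);


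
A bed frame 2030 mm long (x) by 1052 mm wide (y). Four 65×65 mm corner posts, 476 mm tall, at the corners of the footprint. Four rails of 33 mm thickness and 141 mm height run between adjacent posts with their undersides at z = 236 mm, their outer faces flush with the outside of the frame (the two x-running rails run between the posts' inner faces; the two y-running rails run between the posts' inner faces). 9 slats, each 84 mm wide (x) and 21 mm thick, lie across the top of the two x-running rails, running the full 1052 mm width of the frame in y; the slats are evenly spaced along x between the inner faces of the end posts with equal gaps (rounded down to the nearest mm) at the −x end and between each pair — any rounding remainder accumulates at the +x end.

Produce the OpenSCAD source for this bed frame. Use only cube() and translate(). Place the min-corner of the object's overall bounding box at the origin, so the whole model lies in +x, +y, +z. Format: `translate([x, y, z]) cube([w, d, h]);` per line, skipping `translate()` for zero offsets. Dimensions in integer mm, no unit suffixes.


cube([65, 65, 476]);
translate([0, 987, 0]) cube([65, 65, 476]);
translate([1965, 0, 0]) cube([65, 65, 476]);
translate([1965, 987, 0]) cube([65, 65, 476]);
translate([65, 0, 236]) cube([1900, 33, 141]);
translate([65, 1019, 236]) cube([1900, 33, 141]);
translate([0, 65, 236]) cube([33, 922, 141]);
translate([1997, 65, 236]) cube([33, 922, 141]);
translate([179, 0, 377]) cube([84, 1052, 21]);
translate([377, 0, 377]) cube([84, 1052, 21]);
translate([575, 0, 377]) cube([84, 1052, 21]);
translate([773, 0, 377]) cube([84, 1052, 21]);
translate([971, 0, 377]) cube([84, 1052, 21]);
translate([1169, 0, 377]) cube([84, 1052, 21]);
translate([1367, 0, 377]) cube([84, 1052, 21]);
translate([1565, 0, 377]) cube([84, 1052, 21]);
translate([1763, 0, 377]) cube([84, 1052, 21]);


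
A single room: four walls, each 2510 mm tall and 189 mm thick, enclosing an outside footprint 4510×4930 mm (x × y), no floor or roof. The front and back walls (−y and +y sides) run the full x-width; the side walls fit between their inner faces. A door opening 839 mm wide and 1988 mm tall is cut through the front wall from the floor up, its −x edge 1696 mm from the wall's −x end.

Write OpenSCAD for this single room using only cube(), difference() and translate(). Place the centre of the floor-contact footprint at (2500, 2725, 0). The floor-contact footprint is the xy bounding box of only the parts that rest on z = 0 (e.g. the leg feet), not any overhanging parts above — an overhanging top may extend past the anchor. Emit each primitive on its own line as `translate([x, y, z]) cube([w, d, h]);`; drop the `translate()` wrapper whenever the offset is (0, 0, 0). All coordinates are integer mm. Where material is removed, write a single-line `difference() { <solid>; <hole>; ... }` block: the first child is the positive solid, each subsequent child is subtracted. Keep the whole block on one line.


difference() { translate([245, 260, 0]) cube([4510, 189, 2510]); translate([1941, 260, 0]) cube([839, 189, 1988]); }
translate([245, 5001, 0]) cube([4510, 189, 2510]);
translate([245, 449, 0]) cube([189, 4552, 2510]);
translate([4566, 449, 0]) cube([189, 4552, 2510]);


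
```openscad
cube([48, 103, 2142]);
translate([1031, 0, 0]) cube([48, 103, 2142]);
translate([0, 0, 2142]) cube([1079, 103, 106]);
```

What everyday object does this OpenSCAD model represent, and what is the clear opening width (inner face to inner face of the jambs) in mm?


A door frame. The clear opening width is 983 mm.

Two 2142 mm tall posts with a header on top — a door frame. The left jamb is 48 mm wide at x = 0; the right jamb starts at x = 1031. The clear opening is 1031 − 48 = 983 mm.


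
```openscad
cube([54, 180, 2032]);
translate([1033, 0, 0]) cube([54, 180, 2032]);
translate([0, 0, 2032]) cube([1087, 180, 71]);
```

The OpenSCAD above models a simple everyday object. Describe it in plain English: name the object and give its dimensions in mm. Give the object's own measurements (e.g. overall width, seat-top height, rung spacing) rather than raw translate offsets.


A door frame. The clear opening is 979 mm wide and 2032 mm high. Two 54 mm wide jambs, 180 mm deep, stand either side of the opening from the floor to the top of the opening. A 71 mm thick head sits across the top of both jambs, spanning the full outside width of the frame.


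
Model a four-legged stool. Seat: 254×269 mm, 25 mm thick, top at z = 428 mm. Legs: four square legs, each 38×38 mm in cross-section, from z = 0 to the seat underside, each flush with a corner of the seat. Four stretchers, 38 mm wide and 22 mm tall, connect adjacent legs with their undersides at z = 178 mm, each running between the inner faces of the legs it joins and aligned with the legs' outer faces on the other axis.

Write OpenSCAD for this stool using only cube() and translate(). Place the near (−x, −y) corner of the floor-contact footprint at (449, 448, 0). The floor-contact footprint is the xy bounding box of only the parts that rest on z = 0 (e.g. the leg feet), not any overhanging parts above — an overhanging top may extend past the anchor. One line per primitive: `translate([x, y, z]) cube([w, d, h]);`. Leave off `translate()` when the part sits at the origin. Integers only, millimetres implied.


// leg_h = 428 - 25 = 403
// stretcher span = 254 - 2*38 = 178
translate([449, 448, 403]) cube([254, 269, 25]);
translate([449, 448, 0]) cube([38, 38, 403]);
translate([665, 448, 0]) cube([38, 38, 403]);
translate([449, 679, 0]) cube([38, 38, 403]);
translate([665, 679, 0]) cube([38, 38, 403]);
translate([487, 448, 178]) cube([178, 38, 22]);
translate([487, 679, 178]) cube([178, 38, 22]);
translate([449, 486, 178]) cube([38, 193, 22]);
translate([665, 486, 178]) cube([38, 193, 22]);


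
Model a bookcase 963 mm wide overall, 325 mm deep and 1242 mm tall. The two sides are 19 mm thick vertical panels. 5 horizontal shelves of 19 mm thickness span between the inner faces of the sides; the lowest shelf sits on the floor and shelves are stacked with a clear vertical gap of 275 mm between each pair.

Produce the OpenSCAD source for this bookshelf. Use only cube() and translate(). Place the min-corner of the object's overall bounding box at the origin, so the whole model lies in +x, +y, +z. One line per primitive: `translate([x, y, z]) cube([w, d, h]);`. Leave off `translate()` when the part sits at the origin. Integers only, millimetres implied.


cube([19, 325, 1242]);
translate([944, 0, 0]) cube([19, 325, 1242]);
translate([19, 0, 0]) cube([925, 325, 19]);
translate([19, 0, 294]) cube([925, 325, 19]);
translate([19, 0, 588]) cube([925, 325, 19]);
translate([19, 0, 882]) cube([925, 325, 19]);
translate([19, 0, 1176]) cube([925, 325, 19]);


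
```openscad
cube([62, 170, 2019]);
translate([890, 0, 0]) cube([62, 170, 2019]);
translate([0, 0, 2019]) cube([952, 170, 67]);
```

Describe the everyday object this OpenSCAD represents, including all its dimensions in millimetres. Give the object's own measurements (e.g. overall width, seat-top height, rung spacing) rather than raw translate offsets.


A door frame. The clear opening is 828 mm wide and 2019 mm high. Two 62 mm wide jambs, 170 mm deep, stand either side of the opening from the floor to the top of the opening. A 67 mm thick head sits across the top of both jambs, spanning the full outside width of the frame.


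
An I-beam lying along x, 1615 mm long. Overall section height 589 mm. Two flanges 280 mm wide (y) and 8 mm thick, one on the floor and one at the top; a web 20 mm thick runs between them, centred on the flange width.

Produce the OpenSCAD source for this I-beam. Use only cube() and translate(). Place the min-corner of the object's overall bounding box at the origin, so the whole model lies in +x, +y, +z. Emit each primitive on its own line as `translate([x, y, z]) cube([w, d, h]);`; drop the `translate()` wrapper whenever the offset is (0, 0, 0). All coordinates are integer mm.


cube([1615, 280, 8]);
translate([0, 130, 8]) cube([1615, 20, 573]);
translate([0, 0, 581]) cube([1615, 280, 8]);


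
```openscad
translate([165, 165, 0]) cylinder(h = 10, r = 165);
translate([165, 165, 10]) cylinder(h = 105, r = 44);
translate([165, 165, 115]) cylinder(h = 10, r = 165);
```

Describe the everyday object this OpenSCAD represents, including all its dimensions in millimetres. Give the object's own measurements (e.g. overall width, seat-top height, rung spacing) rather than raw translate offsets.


A spool: two coaxial disc flanges of radius 165 mm and thickness 10 mm, joined by a core cylinder of radius 44 mm and height 105 mm. The lower flange rests on z = 0 and the three cylinders share a vertical axis.


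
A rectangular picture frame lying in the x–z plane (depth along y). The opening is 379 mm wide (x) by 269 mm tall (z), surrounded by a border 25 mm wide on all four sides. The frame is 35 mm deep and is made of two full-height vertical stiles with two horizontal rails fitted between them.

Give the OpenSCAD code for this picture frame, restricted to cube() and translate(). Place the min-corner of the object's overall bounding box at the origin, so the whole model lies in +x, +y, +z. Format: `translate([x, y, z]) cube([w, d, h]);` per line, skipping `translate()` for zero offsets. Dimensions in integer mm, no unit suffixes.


cube([25, 35, 319]);
translate([404, 0, 0]) cube([25, 35, 319]);
translate([25, 0, 0]) cube([379, 35, 25]);
translate([25, 0, 294]) cube([379, 35, 25]);


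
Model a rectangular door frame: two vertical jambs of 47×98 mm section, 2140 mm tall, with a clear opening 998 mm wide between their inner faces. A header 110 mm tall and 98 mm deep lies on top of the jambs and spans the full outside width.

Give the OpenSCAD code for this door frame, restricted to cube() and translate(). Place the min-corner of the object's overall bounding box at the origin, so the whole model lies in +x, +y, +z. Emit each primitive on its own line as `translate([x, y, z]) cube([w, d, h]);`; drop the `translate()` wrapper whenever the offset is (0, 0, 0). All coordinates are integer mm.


cube([47, 98, 2140]);
translate([1045, 0, 0]) cube([47, 98, 2140]);
translate([0, 0, 2140]) cube([1092, 98, 110]);


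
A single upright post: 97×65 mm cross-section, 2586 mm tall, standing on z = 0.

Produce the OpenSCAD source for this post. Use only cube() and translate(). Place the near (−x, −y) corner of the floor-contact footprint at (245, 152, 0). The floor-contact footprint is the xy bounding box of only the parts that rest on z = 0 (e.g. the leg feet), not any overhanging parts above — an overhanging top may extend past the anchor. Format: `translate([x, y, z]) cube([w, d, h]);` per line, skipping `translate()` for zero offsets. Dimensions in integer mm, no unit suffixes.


translate([245, 152, 0]) cube([97, 65, 2586]);


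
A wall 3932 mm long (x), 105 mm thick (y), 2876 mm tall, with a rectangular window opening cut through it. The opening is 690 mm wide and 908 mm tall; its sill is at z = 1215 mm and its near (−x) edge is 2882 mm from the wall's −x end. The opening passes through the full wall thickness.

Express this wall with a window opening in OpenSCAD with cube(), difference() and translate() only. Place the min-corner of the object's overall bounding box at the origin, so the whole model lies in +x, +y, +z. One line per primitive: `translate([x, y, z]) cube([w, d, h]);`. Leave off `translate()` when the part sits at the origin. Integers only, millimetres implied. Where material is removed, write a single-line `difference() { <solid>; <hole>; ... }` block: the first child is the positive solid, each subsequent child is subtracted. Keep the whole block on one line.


difference() { cube([3932, 105, 2876]); translate([2882, 0, 1215]) cube([690, 105, 908]); }
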